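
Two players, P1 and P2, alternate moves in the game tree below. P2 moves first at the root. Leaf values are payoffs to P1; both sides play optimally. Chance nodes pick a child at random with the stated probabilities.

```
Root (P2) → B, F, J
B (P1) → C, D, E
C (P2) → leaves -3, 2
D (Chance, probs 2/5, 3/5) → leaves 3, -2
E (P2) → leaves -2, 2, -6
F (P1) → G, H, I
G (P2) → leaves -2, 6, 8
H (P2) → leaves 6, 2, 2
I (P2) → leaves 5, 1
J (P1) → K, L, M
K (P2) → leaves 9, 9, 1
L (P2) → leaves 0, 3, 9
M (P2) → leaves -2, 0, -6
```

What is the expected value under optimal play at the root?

C (P2): min(-3, 2) = -3
D (Chance): 2/5·3 + 3/5·-2 = 0
E (P2): min(-2, 2, -6) = -6
B (P1): max(-3, 0, -6) = 0
G (P2): min(-2, 6, 8) = -2
H (P2): min(6, 2, 2) = 2
I (P2): min(5, 1) = 1
F (P1): max(-2, 2, 1) = 2
K (P2): min(9, 9, 1) = 1
L (P2): min(0, 3, 9) = 0
M (P2): min(-2, 0, -6) = -6
J (P1): max(1, 0, -6) = 1
Root (P2): min(0, 2, 1) = 0

0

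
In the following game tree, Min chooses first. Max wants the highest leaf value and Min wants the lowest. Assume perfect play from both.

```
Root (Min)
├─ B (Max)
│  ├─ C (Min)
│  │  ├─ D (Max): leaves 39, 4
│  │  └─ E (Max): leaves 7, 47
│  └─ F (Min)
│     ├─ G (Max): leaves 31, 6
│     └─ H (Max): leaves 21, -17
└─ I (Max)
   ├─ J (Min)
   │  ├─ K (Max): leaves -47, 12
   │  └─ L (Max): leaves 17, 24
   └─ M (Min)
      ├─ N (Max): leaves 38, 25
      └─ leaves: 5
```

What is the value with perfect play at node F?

G: max(31, 6) = 31
H: max(21, -17) = 21
F: min(31, 21) = 21

21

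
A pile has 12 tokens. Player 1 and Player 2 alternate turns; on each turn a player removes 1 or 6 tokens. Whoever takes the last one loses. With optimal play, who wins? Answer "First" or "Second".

Second

Compute winning (W) and losing (L) positions by backward induction:
i:   0  1  2  3  4  5  6  7  8  9 10 11 12
     W  L  W  L  W  L  W  W  L  W  L  W  L
Position 12 is L, so the second player wins.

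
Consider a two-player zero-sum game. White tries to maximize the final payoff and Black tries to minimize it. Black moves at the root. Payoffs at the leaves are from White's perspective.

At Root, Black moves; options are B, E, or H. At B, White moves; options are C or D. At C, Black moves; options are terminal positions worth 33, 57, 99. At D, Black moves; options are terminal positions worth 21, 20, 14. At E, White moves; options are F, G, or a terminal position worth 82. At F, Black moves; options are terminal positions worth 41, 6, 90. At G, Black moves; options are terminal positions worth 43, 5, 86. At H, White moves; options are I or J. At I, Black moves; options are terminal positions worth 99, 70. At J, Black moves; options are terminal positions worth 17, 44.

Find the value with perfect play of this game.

C (Black): min(33, 57, 99) = 33
D (Black): min(21, 20, 14) = 14
B (White): max(33, 14) = 33
F (Black): min(41, 6, 90) = 6
G (Black): min(43, 5, 86) = 5
E (White): max(6, 5, 82) = 82
I (Black): min(99, 70) = 70
J (Black): min(17, 44) = 17
H (White): max(70, 17) = 70
Root (Black): min(33, 82, 70) = 33

33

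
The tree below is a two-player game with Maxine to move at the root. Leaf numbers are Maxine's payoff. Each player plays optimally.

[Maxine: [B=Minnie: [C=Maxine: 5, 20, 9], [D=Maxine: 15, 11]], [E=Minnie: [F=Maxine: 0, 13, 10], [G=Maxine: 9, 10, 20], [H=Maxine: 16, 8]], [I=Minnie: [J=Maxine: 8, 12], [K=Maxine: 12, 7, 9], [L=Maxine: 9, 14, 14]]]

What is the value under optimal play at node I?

J: max(8, 12) = 12
K: max(12, 7, 9) = 12
L: max(9, 14, 14) = 14
I: min(12, 12, 14) = 12

12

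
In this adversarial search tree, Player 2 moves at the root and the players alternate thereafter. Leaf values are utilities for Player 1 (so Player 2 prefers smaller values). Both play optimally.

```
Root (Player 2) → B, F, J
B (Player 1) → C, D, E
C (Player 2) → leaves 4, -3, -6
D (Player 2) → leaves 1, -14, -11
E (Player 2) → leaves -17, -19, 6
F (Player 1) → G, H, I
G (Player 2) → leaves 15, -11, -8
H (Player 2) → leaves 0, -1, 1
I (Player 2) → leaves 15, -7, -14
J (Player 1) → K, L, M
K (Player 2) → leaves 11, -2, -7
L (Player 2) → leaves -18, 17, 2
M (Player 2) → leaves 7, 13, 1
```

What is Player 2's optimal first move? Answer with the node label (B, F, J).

B

C (Player 2): min(4, -3, -6) = -6
D (Player 2): min(1, -14, -11) = -14
E (Player 2): min(-17, -19, 6) = -19
B (Player 1): max(-6, -14, -19) = -6
G (Player 2): min(15, -11, -8) = -11
H (Player 2): min(0, -1, 1) = -1
I (Player 2): min(15, -7, -14) = -14
F (Player 1): max(-11, -1, -14) = -1
K (Player 2): min(11, -2, -7) = -7
L (Player 2): min(-18, 17, 2) = -18
M (Player 2): min(7, 13, 1) = 1
J (Player 1): max(-7, -18, 1) = 1
Root (Player 2): min(-6, -1, 1) = -6
Player 2 picks the child with the lowest value: B (value -6).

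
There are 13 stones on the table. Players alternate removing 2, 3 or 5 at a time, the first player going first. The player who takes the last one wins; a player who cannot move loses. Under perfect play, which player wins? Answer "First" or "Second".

W/L table (W = player to move can force a win):
i:   0  1  2  3  4  5  6  7  8  9 10 11 12 13
     L  L  W  W  W  W  W  L  L  W  W  W  W  W
Position 13 is W, so the first player wins.

First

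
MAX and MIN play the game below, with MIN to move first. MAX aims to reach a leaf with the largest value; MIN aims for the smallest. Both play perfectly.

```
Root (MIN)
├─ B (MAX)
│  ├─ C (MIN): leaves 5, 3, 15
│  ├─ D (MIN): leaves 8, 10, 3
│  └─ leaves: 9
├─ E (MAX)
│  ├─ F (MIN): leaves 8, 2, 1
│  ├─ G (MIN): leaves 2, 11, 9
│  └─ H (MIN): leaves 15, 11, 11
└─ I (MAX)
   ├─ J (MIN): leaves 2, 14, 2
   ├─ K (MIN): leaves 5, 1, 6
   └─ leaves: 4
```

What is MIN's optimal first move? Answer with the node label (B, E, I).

I

C (MIN): min(5, 3, 15) = 3
D (MIN): min(8, 10, 3) = 3
B (MAX): max(3, 3, 9) = 9
F (MIN): min(8, 2, 1) = 1
G (MIN): min(2, 11, 9) = 2
H (MIN): min(15, 11, 11) = 11
E (MAX): max(1, 2, 11) = 11
J (MIN): min(2, 14, 2) = 2
K (MIN): min(5, 1, 6) = 1
I (MAX): max(2, 1, 4) = 4
Root (MIN): min(9, 11, 4) = 4
MIN picks the child with the lowest value: I (value 4).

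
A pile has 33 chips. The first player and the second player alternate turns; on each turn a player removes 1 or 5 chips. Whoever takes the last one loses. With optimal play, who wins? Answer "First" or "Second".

Second

Mark each pile size as W (mover wins) or L (mover loses):
i:   0  1  2  3  4  5  6  7  8  9 10 11 12 13 14 15 16 17 18 19 20 21 22 23 24 25 26 27 28 29 30 31 32 33
     W  L  W  L  W  L  W  L  W  L  W  L  W  L  W  L  W  L  W  L  W  L  W  L  W  L  W  L  W  L  W  L  W  L
Position 33 is L, so the second player wins.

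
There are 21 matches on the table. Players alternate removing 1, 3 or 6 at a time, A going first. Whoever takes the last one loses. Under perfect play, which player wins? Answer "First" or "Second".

Mark each pile size as W (mover wins) or L (mover loses):
i:   0  1  2  3  4  5  6  7  8  9 10 11 12 13 14 15 16 17 18 19 20 21
     W  L  W  L  W  L  W  W  W  W  L  W  L  W  L  W  W  W  W  L  W  L
Position 21 is L, so the second player wins.

Second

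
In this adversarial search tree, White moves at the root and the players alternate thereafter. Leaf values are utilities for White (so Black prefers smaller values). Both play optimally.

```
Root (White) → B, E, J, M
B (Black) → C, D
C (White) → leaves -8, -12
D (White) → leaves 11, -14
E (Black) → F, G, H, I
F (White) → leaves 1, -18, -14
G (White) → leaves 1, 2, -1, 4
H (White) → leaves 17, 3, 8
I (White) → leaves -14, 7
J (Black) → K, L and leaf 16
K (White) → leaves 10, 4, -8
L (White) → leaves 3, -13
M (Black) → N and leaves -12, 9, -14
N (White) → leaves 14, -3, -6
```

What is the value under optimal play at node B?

C: max(-8, -12) = -8
D: max(11, -14) = 11
B: min(-8, 11) = -8

-8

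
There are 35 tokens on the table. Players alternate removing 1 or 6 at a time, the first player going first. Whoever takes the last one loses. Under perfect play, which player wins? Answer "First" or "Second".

First

Compute winning (W) and losing (L) positions by backward induction:
i:   0  1  2  3  4  5  6  7  8  9 10 11 12 13 14 15 16 17 18 19 20 21 22 23 24 25 26 27 28 29 30 31 32 33 34 35
     W  L  W  L  W  L  W  W  L  W  L  W  L  W  W  L  W  L  W  L  W  W  L  W  L  W  L  W  W  L  W  L  W  L  W  W
Position 35 is W, so the first player wins.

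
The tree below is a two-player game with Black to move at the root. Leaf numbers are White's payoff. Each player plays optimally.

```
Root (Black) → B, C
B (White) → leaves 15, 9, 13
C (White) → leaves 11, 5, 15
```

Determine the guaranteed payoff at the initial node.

B (White): max(15, 9, 13) = 15
C (White): max(11, 5, 15) = 15
Root (Black): min(15, 15) = 15

15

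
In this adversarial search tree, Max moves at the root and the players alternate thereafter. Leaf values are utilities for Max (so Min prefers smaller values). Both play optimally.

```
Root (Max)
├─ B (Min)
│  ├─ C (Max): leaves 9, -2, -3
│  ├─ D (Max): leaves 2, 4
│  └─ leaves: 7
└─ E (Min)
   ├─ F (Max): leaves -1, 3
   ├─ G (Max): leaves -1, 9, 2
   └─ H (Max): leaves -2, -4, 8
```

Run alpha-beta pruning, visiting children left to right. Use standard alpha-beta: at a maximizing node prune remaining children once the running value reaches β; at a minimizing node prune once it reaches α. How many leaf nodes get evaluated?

8

C [α=-∞,β=+∞]: v=9
D [α=-∞,β=9]: v=4
B [α=-∞,β=+∞]: v=4
F [α=4,β=+∞]: v=3
E [α=4,β=+∞]: v=3 after child 1 ≤ α → α-cutoff, skip 2
Root [α=-∞,β=+∞]: v=4
Leaves evaluated: 8 of 14.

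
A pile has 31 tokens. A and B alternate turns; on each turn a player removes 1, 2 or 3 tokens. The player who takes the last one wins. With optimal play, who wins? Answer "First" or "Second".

First

Compute winning (W) and losing (L) positions by backward induction:
i:   0  1  2  3  4  5  6  7  8  9 10 11 12 13 14 15 16 17 18 19 20 21 22 23 24 25 26 27 28 29 30 31
     L  W  W  W  L  W  W  W  L  W  W  W  L  W  W  W  L  W  W  W  L  W  W  W  L  W  W  W  L  W  W  W
Position 31 is W, so the first player wins.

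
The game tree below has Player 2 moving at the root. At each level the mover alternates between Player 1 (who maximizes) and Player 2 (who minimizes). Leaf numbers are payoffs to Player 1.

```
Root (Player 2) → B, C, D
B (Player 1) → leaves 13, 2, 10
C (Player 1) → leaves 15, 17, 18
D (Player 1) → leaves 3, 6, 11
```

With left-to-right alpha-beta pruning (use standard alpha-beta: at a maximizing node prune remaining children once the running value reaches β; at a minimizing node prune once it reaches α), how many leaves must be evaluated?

7

B [α=-∞,β=+∞]: v=13
C [α=-∞,β=13]: v=15 after child 1 ≥ β → β-cutoff, skip 2
D [α=-∞,β=13]: v=11
Root [α=-∞,β=+∞]: v=11
Leaves evaluated: 7 of 9.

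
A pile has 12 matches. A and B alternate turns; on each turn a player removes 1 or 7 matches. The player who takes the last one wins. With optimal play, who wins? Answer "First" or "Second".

Compute winning (W) and losing (L) positions by backward induction:
i:   0  1  2  3  4  5  6  7  8  9 10 11 12
     L  W  L  W  L  W  L  W  L  W  L  W  L
Position 12 is L, so the second player wins.

Second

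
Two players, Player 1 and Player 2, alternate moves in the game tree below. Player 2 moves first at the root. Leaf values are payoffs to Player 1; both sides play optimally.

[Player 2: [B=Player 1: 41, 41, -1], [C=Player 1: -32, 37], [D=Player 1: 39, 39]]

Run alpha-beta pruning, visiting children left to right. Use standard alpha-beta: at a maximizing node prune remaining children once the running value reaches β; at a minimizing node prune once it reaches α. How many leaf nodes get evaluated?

6

B [α=-∞,β=+∞]: v=41
C [α=-∞,β=41]: v=37
D [α=-∞,β=37]: v=39 after child 1 ≥ β → β-cutoff, skip 1
Root [α=-∞,β=+∞]: v=37
Leaves evaluated: 6 of 7.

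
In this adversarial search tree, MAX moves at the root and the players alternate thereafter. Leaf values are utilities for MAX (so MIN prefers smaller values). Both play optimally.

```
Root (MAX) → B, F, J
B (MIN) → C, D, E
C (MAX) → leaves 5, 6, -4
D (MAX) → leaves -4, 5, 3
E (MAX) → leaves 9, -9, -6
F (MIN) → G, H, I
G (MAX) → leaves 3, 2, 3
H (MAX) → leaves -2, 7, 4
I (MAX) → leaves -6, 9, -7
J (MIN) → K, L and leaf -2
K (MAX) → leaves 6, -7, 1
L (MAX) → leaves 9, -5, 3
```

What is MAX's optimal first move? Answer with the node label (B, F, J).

C (MAX): max(5, 6, -4) = 6
D (MAX): max(-4, 5, 3) = 5
E (MAX): max(9, -9, -6) = 9
B (MIN): min(6, 5, 9) = 5
G (MAX): max(3, 2, 3) = 3
H (MAX): max(-2, 7, 4) = 7
I (MAX): max(-6, 9, -7) = 9
F (MIN): min(3, 7, 9) = 3
K (MAX): max(6, -7, 1) = 6
L (MAX): max(9, -5, 3) = 9
J (MIN): min(6, 9, -2) = -2
Root (MAX): max(5, 3, -2) = 5
MAX picks the child with the highest value: B (value 5).

B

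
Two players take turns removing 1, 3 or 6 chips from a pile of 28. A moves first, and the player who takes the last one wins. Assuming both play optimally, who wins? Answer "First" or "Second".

First

Mark each pile size as W (mover wins) or L (mover loses):
i:   0  1  2  3  4  5  6  7  8  9 10 11 12 13 14 15 16 17 18 19 20 21 22 23 24 25 26 27 28
     L  W  L  W  L  W  W  W  W  L  W  L  W  L  W  W  W  W  L  W  L  W  L  W  W  W  W  L  W
Position 28 is W, so the first player wins.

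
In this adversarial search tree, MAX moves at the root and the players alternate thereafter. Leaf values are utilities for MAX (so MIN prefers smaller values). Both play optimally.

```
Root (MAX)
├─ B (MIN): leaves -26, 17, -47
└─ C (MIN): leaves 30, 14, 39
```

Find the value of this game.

14

B (MIN): min(-26, 17, -47) = -47
C (MIN): min(30, 14, 39) = 14
Root (MAX): max(-47, 14) = 14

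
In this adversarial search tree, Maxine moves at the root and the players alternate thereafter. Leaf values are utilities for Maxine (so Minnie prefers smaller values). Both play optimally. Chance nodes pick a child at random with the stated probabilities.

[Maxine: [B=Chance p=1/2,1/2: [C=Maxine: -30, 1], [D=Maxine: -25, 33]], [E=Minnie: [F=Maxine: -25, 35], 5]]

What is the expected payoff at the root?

C (Maxine): max(-30, 1) = 1
D (Maxine): max(-25, 33) = 33
B (Chance): 1/2·1 + 1/2·33 = 17
F (Maxine): max(-25, 35) = 35
E (Minnie): min(35, 5) = 5
Root (Maxine): max(17, 5) = 17

17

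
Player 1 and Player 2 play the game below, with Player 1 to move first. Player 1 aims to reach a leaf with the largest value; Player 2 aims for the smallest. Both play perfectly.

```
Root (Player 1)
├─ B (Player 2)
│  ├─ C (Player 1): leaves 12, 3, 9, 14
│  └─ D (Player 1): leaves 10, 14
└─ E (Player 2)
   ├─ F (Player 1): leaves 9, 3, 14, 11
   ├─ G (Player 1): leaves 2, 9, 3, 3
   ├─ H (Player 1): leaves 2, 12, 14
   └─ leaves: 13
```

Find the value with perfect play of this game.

C (Player 1): max(12, 3, 9, 14) = 14
D (Player 1): max(10, 14) = 14
B (Player 2): min(14, 14) = 14
F (Player 1): max(9, 3, 14, 11) = 14
G (Player 1): max(2, 9, 3, 3) = 9
H (Player 1): max(2, 12, 14) = 14
E (Player 2): min(14, 9, 14, 13) = 9
Root (Player 1): max(14, 9) = 14

14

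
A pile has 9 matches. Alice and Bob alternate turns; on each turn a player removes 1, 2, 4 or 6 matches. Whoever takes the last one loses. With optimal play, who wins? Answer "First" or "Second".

Compute winning (W) and losing (L) positions by backward induction:
i:   0  1  2  3  4  5  6  7  8  9
     W  L  W  W  L  W  W  W  W  L
Position 9 is L, so the second player wins.

Second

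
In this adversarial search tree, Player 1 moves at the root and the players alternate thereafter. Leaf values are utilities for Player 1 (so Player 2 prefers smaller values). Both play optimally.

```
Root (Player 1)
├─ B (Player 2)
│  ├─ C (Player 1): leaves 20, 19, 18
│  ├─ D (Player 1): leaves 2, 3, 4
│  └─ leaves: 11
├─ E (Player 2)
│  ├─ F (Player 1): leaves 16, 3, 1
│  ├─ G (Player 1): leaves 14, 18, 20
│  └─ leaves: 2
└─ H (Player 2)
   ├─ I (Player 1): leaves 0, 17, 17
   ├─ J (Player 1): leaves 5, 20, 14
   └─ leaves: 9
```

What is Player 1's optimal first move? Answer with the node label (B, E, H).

H

C (Player 1): max(20, 19, 18) = 20
D (Player 1): max(2, 3, 4) = 4
B (Player 2): min(20, 4, 11) = 4
F (Player 1): max(16, 3, 1) = 16
G (Player 1): max(14, 18, 20) = 20
E (Player 2): min(16, 20, 2) = 2
I (Player 1): max(0, 17, 17) = 17
J (Player 1): max(5, 20, 14) = 20
H (Player 2): min(17, 20, 9) = 9
Root (Player 1): max(4, 2, 9) = 9
Player 1 picks the child with the highest value: H (value 9).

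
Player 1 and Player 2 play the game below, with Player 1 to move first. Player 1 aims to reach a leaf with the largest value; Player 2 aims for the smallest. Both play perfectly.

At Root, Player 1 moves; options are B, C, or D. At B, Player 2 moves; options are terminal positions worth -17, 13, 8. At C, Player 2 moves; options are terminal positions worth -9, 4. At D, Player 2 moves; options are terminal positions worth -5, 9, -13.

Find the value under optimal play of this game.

B (Player 2): min(-17, 13, 8) = -17
C (Player 2): min(-9, 4) = -9
D (Player 2): min(-5, 9, -13) = -13
Root (Player 1): max(-17, -9, -13) = -9

-9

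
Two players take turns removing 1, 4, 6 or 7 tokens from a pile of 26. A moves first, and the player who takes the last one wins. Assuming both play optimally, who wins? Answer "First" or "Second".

Compute winning (W) and losing (L) positions by backward induction:
i:   0  1  2  3  4  5  6  7  8  9 10 11 12 13 14 15 16 17 18 19 20 21 22 23 24 25 26
     L  W  L  W  W  L  W  W  W  W  L  W  W  L  W  L  W  W  L  W  W  W  W  L  W  W  L
Position 26 is L, so the second player wins.

Second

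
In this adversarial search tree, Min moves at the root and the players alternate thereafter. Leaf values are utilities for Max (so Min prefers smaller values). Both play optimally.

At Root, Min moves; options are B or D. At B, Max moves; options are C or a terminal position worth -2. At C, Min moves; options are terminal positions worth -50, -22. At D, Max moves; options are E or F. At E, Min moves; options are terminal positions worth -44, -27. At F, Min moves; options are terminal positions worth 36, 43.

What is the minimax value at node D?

36

E: min(-44, -27) = -44
F: min(36, 43) = 36
D: max(-44, 36) = 36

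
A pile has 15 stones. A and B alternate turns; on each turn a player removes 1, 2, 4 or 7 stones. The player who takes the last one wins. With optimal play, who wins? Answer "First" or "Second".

i:   0  1  2  3  4  5  6  7  8  9 10 11 12 13 14 15
     L  W  W  L  W  W  L  W  W  L  W  W  L  W  W  L
Position 15 is L, so the second player wins.

Second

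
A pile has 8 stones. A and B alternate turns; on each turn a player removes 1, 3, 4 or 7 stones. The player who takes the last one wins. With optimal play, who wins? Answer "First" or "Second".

Mark each pile size as W (mover wins) or L (mover loses):
i:   0  1  2  3  4  5  6  7  8
     L  W  L  W  W  W  W  W  L
Position 8 is L, so the second player wins.

Second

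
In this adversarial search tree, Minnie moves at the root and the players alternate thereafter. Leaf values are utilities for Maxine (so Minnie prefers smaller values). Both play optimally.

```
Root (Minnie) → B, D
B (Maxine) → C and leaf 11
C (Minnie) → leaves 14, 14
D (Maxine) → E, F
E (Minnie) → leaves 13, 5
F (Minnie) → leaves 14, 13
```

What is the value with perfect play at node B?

C: min(14, 14) = 14
B: max(14, 11) = 14

14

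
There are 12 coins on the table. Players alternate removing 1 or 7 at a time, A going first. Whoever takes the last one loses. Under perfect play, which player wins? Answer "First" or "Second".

First

Compute winning (W) and losing (L) positions by backward induction:
i:   0  1  2  3  4  5  6  7  8  9 10 11 12
     W  L  W  L  W  L  W  L  W  L  W  L  W
Position 12 is W, so the first player wins.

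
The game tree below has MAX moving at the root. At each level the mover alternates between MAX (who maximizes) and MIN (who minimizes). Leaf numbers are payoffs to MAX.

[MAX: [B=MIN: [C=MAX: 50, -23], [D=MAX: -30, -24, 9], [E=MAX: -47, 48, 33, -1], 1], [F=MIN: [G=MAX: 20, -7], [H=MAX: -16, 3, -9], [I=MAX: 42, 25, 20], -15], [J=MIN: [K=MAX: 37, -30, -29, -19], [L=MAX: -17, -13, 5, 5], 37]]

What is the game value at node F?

G: max(20, -7) = 20
H: max(-16, 3, -9) = 3
I: max(42, 25, 20) = 42
F: min(20, 3, 42, -15) = -15

-15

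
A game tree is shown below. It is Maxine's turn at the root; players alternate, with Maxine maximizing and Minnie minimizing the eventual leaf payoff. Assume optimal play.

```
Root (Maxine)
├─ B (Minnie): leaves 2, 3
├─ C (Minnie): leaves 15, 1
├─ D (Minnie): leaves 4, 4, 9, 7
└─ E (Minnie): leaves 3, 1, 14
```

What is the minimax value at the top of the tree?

4

B (Minnie): min(2, 3) = 2
C (Minnie): min(15, 1) = 1
D (Minnie): min(4, 4, 9, 7) = 4
E (Minnie): min(3, 1, 14) = 1
Root (Maxine): max(2, 1, 4, 1) = 4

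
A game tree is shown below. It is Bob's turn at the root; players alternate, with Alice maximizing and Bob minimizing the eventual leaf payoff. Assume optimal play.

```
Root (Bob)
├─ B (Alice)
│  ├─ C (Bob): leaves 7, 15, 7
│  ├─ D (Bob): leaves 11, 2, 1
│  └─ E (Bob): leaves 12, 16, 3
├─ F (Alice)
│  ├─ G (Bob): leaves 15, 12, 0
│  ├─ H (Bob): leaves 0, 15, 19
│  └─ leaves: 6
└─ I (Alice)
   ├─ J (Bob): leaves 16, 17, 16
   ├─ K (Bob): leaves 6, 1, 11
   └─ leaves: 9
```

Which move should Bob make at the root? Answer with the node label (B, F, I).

F

C (Bob): min(7, 15, 7) = 7
D (Bob): min(11, 2, 1) = 1
E (Bob): min(12, 16, 3) = 3
B (Alice): max(7, 1, 3) = 7
G (Bob): min(15, 12, 0) = 0
H (Bob): min(0, 15, 19) = 0
F (Alice): max(0, 0, 6) = 6
J (Bob): min(16, 17, 16) = 16
K (Bob): min(6, 1, 11) = 1
I (Alice): max(16, 1, 9) = 16
Root (Bob): min(7, 6, 16) = 6
Bob picks the child with the lowest value: F (value 6).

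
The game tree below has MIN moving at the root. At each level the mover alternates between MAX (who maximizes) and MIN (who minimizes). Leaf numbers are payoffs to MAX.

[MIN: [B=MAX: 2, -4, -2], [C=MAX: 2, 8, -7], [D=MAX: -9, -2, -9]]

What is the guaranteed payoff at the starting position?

-2

B (MAX): max(2, -4, -2) = 2
C (MAX): max(2, 8, -7) = 8
D (MAX): max(-9, -2, -9) = -2
Root (MIN): min(2, 8, -2) = -2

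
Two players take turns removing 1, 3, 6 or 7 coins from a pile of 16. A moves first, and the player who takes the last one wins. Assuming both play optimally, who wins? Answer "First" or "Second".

W/L table (W = player to move can force a win):
i:   0  1  2  3  4  5  6  7  8  9 10 11 12 13 14 15 16
     L  W  L  W  L  W  W  W  W  W  W  W  L  W  L  W  L
Position 16 is L, so the second player wins.

Second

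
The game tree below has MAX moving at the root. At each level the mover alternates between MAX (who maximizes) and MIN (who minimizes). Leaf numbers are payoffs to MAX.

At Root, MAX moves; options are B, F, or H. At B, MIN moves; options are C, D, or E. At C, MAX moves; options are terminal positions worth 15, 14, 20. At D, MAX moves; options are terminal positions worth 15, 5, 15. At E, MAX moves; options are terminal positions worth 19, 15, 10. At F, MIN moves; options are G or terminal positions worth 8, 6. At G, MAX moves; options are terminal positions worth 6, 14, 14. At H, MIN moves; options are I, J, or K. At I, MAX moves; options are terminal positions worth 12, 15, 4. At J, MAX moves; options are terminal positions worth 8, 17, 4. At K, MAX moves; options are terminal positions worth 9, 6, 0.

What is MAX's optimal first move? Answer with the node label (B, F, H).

C (MAX): max(15, 14, 20) = 20
D (MAX): max(15, 5, 15) = 15
E (MAX): max(19, 15, 10) = 19
B (MIN): min(20, 15, 19) = 15
G (MAX): max(6, 14, 14) = 14
F (MIN): min(14, 8, 6) = 6
I (MAX): max(12, 15, 4) = 15
J (MAX): max(8, 17, 4) = 17
K (MAX): max(9, 6, 0) = 9
H (MIN): min(15, 17, 9) = 9
Root (MAX): max(15, 6, 9) = 15
MAX picks the child with the highest value: B (value 15).

B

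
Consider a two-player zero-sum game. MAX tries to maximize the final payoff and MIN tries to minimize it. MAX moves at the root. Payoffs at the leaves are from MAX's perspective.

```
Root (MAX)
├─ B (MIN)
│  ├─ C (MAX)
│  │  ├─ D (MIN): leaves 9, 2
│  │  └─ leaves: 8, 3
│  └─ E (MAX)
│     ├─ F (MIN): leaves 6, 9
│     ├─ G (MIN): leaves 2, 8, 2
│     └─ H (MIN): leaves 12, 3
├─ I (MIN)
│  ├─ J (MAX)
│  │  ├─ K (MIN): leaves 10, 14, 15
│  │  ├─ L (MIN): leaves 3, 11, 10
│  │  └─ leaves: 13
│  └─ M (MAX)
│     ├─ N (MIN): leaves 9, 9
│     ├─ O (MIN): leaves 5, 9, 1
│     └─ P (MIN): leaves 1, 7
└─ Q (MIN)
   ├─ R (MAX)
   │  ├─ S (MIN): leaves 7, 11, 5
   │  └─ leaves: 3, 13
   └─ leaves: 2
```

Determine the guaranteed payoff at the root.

9

D (MIN): min(9, 2) = 2
C (MAX): max(2, 8, 3) = 8
F (MIN): min(6, 9) = 6
G (MIN): min(2, 8, 2) = 2
H (MIN): min(12, 3) = 3
E (MAX): max(6, 2, 3) = 6
B (MIN): min(8, 6) = 6
K (MIN): min(10, 14, 15) = 10
L (MIN): min(3, 11, 10) = 3
J (MAX): max(10, 3, 13) = 13
N (MIN): min(9, 9) = 9
O (MIN): min(5, 9, 1) = 1
P (MIN): min(1, 7) = 1
M (MAX): max(9, 1, 1) = 9
I (MIN): min(13, 9) = 9
S (MIN): min(7, 11, 5) = 5
R (MAX): max(5, 3, 13) = 13
Q (MIN): min(13, 2) = 2
Root (MAX): max(6, 9, 2) = 9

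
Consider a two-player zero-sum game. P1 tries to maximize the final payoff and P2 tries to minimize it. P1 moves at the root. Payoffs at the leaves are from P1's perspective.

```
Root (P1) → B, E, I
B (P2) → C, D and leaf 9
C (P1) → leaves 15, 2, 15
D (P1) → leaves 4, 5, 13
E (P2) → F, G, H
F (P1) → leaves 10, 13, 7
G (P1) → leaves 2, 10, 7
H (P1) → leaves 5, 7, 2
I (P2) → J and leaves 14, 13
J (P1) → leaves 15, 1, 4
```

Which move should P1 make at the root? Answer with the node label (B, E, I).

C (P1): max(15, 2, 15) = 15
D (P1): max(4, 5, 13) = 13
B (P2): min(15, 13, 9) = 9
F (P1): max(10, 13, 7) = 13
G (P1): max(2, 10, 7) = 10
H (P1): max(5, 7, 2) = 7
E (P2): min(13, 10, 7) = 7
J (P1): max(15, 1, 4) = 15
I (P2): min(15, 14, 13) = 13
Root (P1): max(9, 7, 13) = 13
P1 picks the child with the highest value: I (value 13).

I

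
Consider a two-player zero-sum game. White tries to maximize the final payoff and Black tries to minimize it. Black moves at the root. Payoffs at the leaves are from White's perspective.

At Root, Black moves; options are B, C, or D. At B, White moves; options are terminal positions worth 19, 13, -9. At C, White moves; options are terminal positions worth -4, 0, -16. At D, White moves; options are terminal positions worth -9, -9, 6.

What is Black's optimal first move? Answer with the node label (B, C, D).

B (White): max(19, 13, -9) = 19
C (White): max(-4, 0, -16) = 0
D (White): max(-9, -9, 6) = 6
Root (Black): min(19, 0, 6) = 0
Black picks the child with the lowest value: C (value 0).

C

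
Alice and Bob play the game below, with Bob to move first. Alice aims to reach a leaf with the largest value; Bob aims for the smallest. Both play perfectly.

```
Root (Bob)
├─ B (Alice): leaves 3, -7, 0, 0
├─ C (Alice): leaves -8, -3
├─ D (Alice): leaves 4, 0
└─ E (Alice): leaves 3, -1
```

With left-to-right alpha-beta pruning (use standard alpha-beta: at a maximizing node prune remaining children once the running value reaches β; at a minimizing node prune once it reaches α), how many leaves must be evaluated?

8

B [α=-∞,β=+∞]: v=3
C [α=-∞,β=3]: v=-3
D [α=-∞,β=-3]: v=4 after child 1 ≥ β → β-cutoff, skip 1
E [α=-∞,β=-3]: v=3 after child 1 ≥ β → β-cutoff, skip 1
Root [α=-∞,β=+∞]: v=-3
Leaves evaluated: 8 of 10.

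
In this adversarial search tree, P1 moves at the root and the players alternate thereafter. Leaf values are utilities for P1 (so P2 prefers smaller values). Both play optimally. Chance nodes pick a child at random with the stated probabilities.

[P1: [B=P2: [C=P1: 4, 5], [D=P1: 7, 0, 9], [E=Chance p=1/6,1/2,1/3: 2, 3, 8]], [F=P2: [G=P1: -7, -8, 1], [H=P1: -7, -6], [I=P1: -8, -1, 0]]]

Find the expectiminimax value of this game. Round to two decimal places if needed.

C (P1): max(4, 5) = 5
D (P1): max(7, 0, 9) = 9
E (Chance): 1/6·2 + 1/2·3 + 1/3·8 = 4.5
B (P2): min(5, 9, 4.5) = 4.5
G (P1): max(-7, -8, 1) = 1
H (P1): max(-7, -6) = -6
I (P1): max(-8, -1, 0) = 0
F (P2): min(1, -6, 0) = -6
Root (P1): max(4.5, -6) = 4.5

4.5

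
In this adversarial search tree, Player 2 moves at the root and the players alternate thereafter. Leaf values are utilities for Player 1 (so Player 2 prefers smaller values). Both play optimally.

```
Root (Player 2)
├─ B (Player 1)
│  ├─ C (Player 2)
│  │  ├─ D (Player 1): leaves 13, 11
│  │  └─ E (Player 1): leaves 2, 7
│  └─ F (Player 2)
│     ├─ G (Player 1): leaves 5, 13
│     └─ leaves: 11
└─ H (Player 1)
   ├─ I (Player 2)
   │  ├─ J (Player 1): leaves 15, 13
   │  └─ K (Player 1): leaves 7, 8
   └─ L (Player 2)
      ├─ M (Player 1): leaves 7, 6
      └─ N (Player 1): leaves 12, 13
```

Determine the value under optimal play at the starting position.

D (Player 1): max(13, 11) = 13
E (Player 1): max(2, 7) = 7
C (Player 2): min(13, 7) = 7
G (Player 1): max(5, 13) = 13
F (Player 2): min(13, 11) = 11
B (Player 1): max(7, 11) = 11
J (Player 1): max(15, 13) = 15
K (Player 1): max(7, 8) = 8
I (Player 2): min(15, 8) = 8
M (Player 1): max(7, 6) = 7
N (Player 1): max(12, 13) = 13
L (Player 2): min(7, 13) = 7
H (Player 1): max(8, 7) = 8
Root (Player 2): min(11, 8) = 8

8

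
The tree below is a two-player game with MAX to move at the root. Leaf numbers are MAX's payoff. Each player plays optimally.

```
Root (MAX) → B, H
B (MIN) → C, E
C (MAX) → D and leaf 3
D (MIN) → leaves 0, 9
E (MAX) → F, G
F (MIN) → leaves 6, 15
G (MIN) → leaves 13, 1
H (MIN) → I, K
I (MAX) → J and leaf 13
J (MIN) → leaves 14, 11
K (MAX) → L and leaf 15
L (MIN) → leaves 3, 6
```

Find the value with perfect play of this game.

D (MIN): min(0, 9) = 0
C (MAX): max(0, 3) = 3
F (MIN): min(6, 15) = 6
G (MIN): min(13, 1) = 1
E (MAX): max(6, 1) = 6
B (MIN): min(3, 6) = 3
J (MIN): min(14, 11) = 11
I (MAX): max(11, 13) = 13
L (MIN): min(3, 6) = 3
K (MAX): max(3, 15) = 15
H (MIN): min(13, 15) = 13
Root (MAX): max(3, 13) = 13

13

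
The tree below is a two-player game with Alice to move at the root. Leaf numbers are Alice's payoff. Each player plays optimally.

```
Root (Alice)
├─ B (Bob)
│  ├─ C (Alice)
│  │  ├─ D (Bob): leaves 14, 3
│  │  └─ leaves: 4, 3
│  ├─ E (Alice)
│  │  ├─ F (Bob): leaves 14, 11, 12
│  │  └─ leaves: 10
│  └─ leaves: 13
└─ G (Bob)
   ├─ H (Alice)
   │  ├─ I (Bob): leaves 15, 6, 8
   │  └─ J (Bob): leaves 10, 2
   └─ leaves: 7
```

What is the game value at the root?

6

D (Bob): min(14, 3) = 3
C (Alice): max(3, 4, 3) = 4
F (Bob): min(14, 11, 12) = 11
E (Alice): max(11, 10) = 11
B (Bob): min(4, 11, 13) = 4
I (Bob): min(15, 6, 8) = 6
J (Bob): min(10, 2) = 2
H (Alice): max(6, 2) = 6
G (Bob): min(6, 7) = 6
Root (Alice): max(4, 6) = 6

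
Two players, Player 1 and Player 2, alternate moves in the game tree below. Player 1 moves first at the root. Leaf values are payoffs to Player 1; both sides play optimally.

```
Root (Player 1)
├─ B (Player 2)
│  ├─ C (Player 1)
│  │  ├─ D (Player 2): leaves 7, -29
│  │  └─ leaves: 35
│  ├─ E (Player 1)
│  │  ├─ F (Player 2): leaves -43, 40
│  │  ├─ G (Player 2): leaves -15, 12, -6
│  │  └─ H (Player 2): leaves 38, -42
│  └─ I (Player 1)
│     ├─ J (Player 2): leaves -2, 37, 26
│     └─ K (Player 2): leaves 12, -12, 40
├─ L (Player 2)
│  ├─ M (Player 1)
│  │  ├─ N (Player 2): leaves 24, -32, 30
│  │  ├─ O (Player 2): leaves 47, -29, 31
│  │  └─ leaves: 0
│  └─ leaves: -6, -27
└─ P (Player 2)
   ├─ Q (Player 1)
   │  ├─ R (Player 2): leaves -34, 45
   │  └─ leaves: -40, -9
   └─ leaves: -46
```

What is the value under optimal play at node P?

-46

R: min(-34, 45) = -34
Q: max(-34, -40, -9) = -9
P: min(-9, -46) = -46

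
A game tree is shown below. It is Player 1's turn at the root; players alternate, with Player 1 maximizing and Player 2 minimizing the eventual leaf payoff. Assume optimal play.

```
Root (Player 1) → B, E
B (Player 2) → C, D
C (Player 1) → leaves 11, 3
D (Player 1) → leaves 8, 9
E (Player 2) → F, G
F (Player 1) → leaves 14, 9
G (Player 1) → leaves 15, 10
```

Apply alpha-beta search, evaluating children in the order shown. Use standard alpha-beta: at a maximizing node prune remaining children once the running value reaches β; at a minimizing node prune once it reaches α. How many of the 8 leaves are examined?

7

C [α=-∞,β=+∞]: v=11
D [α=-∞,β=11]: v=9
B [α=-∞,β=+∞]: v=9
F [α=9,β=+∞]: v=14
G [α=9,β=14]: v=15 after child 1 ≥ β → β-cutoff, skip 1
E [α=9,β=+∞]: v=14
Root [α=-∞,β=+∞]: v=14
Leaves evaluated: 7 of 8.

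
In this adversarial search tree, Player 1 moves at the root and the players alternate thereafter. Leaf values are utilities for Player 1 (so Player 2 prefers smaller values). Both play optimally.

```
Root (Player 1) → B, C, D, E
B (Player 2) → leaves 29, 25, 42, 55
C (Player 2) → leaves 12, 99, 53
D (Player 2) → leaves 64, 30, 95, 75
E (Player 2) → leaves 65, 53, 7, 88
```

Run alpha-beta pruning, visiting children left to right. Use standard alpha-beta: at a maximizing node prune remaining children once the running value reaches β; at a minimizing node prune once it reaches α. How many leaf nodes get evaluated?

B [α=-∞,β=+∞]: v=25
C [α=25,β=+∞]: v=12 after child 1 ≤ α → α-cutoff, skip 2
D [α=25,β=+∞]: v=30
E [α=30,β=+∞]: v=7 after child 3 ≤ α → α-cutoff, skip 1
Root [α=-∞,β=+∞]: v=30
Leaves evaluated: 12 of 15.

12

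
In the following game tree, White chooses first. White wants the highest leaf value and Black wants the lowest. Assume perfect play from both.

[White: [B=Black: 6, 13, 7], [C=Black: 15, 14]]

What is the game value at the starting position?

B (Black): min(6, 13, 7) = 6
C (Black): min(15, 14) = 14
Root (White): max(6, 14) = 14

14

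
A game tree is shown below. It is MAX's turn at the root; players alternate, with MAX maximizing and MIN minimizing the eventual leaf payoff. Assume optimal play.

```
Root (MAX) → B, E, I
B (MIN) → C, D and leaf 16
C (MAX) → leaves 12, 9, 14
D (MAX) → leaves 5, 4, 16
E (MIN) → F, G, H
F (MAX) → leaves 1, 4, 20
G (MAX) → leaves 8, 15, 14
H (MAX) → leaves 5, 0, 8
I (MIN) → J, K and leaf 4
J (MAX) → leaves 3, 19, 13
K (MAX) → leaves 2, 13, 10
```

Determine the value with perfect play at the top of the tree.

C (MAX): max(12, 9, 14) = 14
D (MAX): max(5, 4, 16) = 16
B (MIN): min(14, 16, 16) = 14
F (MAX): max(1, 4, 20) = 20
G (MAX): max(8, 15, 14) = 15
H (MAX): max(5, 0, 8) = 8
E (MIN): min(20, 15, 8) = 8
J (MAX): max(3, 19, 13) = 19
K (MAX): max(2, 13, 10) = 13
I (MIN): min(19, 13, 4) = 4
Root (MAX): max(14, 8, 4) = 14

14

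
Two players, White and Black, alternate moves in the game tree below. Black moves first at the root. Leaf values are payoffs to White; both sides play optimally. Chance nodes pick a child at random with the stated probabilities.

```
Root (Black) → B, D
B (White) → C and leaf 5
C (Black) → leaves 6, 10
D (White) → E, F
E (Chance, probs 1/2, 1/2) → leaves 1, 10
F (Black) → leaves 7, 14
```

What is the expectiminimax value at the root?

6

C (Black): min(6, 10) = 6
B (White): max(6, 5) = 6
E (Chance): 1/2·1 + 1/2·10 = 5.5
F (Black): min(7, 14) = 7
D (White): max(5.5, 7) = 7
Root (Black): min(6, 7) = 6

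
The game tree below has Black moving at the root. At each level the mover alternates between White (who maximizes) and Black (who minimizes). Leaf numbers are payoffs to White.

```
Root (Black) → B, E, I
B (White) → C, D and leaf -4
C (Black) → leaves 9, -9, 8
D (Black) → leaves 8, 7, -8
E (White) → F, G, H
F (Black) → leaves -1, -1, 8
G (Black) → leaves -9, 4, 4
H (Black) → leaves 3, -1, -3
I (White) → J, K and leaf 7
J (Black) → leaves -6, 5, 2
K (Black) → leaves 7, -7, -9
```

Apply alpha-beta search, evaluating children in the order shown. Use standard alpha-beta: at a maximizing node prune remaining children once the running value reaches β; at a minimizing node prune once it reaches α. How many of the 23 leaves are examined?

16

C [α=-∞,β=+∞]: v=-9
D [α=-9,β=+∞]: v=-8
B [α=-∞,β=+∞]: v=-4
F [α=-∞,β=-4]: v=-1
E [α=-∞,β=-4]: v=-1 after child 1 ≥ β → β-cutoff, skip 2
J [α=-∞,β=-4]: v=-6
K [α=-6,β=-4]: v=-7 after child 2 ≤ α → α-cutoff, skip 1
I [α=-∞,β=-4]: v=7
Root [α=-∞,β=+∞]: v=-4
Leaves evaluated: 16 of 23.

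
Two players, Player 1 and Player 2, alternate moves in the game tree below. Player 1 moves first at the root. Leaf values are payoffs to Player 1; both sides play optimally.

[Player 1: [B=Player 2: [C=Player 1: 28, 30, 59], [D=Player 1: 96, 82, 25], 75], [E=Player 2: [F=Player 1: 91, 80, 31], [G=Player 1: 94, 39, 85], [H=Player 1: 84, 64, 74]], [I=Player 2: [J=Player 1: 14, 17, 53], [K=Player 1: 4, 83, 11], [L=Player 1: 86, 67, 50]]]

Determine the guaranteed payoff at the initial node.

C (Player 1): max(28, 30, 59) = 59
D (Player 1): max(96, 82, 25) = 96
B (Player 2): min(59, 96, 75) = 59
F (Player 1): max(91, 80, 31) = 91
G (Player 1): max(94, 39, 85) = 94
H (Player 1): max(84, 64, 74) = 84
E (Player 2): min(91, 94, 84) = 84
J (Player 1): max(14, 17, 53) = 53
K (Player 1): max(4, 83, 11) = 83
L (Player 1): max(86, 67, 50) = 86
I (Player 2): min(53, 83, 86) = 53
Root (Player 1): max(59, 84, 53) = 84

84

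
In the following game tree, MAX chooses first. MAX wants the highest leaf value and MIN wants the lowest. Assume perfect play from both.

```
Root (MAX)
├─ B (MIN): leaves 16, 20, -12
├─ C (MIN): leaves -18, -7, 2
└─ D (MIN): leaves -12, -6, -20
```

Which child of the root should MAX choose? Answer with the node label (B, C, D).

B

B (MIN): min(16, 20, -12) = -12
C (MIN): min(-18, -7, 2) = -18
D (MIN): min(-12, -6, -20) = -20
Root (MAX): max(-12, -18, -20) = -12
MAX picks the child with the highest value: B (value -12).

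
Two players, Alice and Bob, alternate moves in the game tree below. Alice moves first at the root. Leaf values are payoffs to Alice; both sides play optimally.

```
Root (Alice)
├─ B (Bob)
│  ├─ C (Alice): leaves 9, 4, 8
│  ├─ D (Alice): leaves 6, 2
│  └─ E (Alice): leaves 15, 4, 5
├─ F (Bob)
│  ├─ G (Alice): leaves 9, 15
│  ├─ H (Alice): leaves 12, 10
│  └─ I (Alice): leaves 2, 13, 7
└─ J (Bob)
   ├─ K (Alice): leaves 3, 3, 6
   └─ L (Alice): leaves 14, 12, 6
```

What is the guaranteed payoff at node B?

6

C: max(9, 4, 8) = 9
D: max(6, 2) = 6
E: max(15, 4, 5) = 15
B: min(9, 6, 15) = 6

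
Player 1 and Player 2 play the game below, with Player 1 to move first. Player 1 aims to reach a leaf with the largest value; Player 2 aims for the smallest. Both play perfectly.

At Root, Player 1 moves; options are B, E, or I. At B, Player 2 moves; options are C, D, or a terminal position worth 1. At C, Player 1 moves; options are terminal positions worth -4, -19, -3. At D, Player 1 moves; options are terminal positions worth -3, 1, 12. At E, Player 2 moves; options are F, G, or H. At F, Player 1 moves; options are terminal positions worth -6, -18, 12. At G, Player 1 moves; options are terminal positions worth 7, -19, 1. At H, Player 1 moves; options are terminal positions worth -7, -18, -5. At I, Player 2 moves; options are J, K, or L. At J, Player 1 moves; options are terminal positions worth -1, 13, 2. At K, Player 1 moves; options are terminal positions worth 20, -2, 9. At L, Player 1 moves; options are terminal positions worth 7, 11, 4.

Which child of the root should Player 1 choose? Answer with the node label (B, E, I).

I

C (Player 1): max(-4, -19, -3) = -3
D (Player 1): max(-3, 1, 12) = 12
B (Player 2): min(-3, 12, 1) = -3
F (Player 1): max(-6, -18, 12) = 12
G (Player 1): max(7, -19, 1) = 7
H (Player 1): max(-7, -18, -5) = -5
E (Player 2): min(12, 7, -5) = -5
J (Player 1): max(-1, 13, 2) = 13
K (Player 1): max(20, -2, 9) = 20
L (Player 1): max(7, 11, 4) = 11
I (Player 2): min(13, 20, 11) = 11
Root (Player 1): max(-3, -5, 11) = 11
Player 1 picks the child with the highest value: I (value 11).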